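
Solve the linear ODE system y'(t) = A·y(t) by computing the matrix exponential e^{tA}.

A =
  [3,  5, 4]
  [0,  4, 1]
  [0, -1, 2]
e^{tA} =
  [exp(3*t), t^2*exp(3*t)/2 + 5*t*exp(3*t), t^2*exp(3*t)/2 + 4*t*exp(3*t)]
  [0, t*exp(3*t) + exp(3*t), t*exp(3*t)]
  [0, -t*exp(3*t), -t*exp(3*t) + exp(3*t)]

Strategy: write A = P · J · P⁻¹ where J is a Jordan canonical form, so e^{tA} = P · e^{tJ} · P⁻¹, and e^{tJ} can be computed block-by-block.

A has Jordan form
J =
  [3, 1, 0]
  [0, 3, 1]
  [0, 0, 3]
(up to reordering of blocks).

Per-block formulas:
  For a 3×3 Jordan block J_3(3): exp(t · J_3(3)) = e^(3t)·(I + t·N + (t^2/2)·N^2), where N is the 3×3 nilpotent shift.

After assembling e^{tJ} and conjugating by P, we get:

e^{tA} =
  [exp(3*t), t^2*exp(3*t)/2 + 5*t*exp(3*t), t^2*exp(3*t)/2 + 4*t*exp(3*t)]
  [0, t*exp(3*t) + exp(3*t), t*exp(3*t)]
  [0, -t*exp(3*t), -t*exp(3*t) + exp(3*t)]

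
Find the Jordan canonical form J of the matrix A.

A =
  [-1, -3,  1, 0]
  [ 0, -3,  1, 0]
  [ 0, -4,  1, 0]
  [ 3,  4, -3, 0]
J_3(-1) ⊕ J_1(0)

The characteristic polynomial is
  det(x·I − A) = x^4 + 3*x^3 + 3*x^2 + x = x*(x + 1)^3

Eigenvalues and multiplicities (the geometric multiplicity of λ is n − rank(A − λI), which equals the number of Jordan blocks for λ):
  λ = -1: algebraic multiplicity = 3, geometric multiplicity = 1
  λ = 0: algebraic multiplicity = 1, geometric multiplicity = 1

Determining the block sizes for each eigenvalue:
  λ = -1: one block (gm = 1), so the single block has size am = 3 → block sizes [3]
  λ = 0: one block (gm = 1), so the single block has size am = 1 → block sizes [1]

Assembling the blocks gives a Jordan form
J =
  [-1,  1,  0, 0]
  [ 0, -1,  1, 0]
  [ 0,  0, -1, 0]
  [ 0,  0,  0, 0]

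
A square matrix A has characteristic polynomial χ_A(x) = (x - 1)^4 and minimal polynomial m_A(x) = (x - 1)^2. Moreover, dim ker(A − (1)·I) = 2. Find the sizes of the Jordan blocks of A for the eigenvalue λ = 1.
Block sizes for λ = 1: [2, 2]

Step 1 — from the characteristic polynomial, algebraic multiplicity of λ = 1 is 4. From dim ker(A − (1)·I) = 2, there are exactly 2 Jordan blocks for λ = 1.
Step 2 — from the minimal polynomial, the factor (x − 1)^2 tells us the largest block for λ = 1 has size 2.
Step 3 — with total size 4, 2 blocks, and largest block 2, the block sizes (in nonincreasing order) are [2, 2].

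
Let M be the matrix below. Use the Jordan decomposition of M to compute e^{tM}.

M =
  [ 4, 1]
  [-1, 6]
e^{tM} =
  [-t*exp(5*t) + exp(5*t), t*exp(5*t)]
  [-t*exp(5*t), t*exp(5*t) + exp(5*t)]

Strategy: write M = P · J · P⁻¹ where J is a Jordan canonical form, so e^{tM} = P · e^{tJ} · P⁻¹, and e^{tJ} can be computed block-by-block.

M has Jordan form
J =
  [5, 1]
  [0, 5]
(up to reordering of blocks).

Per-block formulas:
  For a 2×2 Jordan block J_2(5): exp(t · J_2(5)) = e^(5t)·(I + t·N), where N is the 2×2 nilpotent shift.

After assembling e^{tJ} and conjugating by P, we get:

e^{tM} =
  [-t*exp(5*t) + exp(5*t), t*exp(5*t)]
  [-t*exp(5*t), t*exp(5*t) + exp(5*t)]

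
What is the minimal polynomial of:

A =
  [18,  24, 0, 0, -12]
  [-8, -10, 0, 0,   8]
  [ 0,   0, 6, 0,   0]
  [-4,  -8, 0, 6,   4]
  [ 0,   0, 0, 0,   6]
x^2 - 8*x + 12

The characteristic polynomial is χ_A(x) = (x - 6)^4*(x - 2), so the eigenvalues are known. The minimal polynomial is
  m_A(x) = Π_λ (x − λ)^{k_λ}
where k_λ is the size of the *largest* Jordan block for λ (equivalently, the smallest k with (A − λI)^k v = 0 for every generalised eigenvector v of λ).

  λ = 2: largest Jordan block has size 1, contributing (x − 2)
  λ = 6: largest Jordan block has size 1, contributing (x − 6)

So m_A(x) = (x - 6)*(x - 2) = x^2 - 8*x + 12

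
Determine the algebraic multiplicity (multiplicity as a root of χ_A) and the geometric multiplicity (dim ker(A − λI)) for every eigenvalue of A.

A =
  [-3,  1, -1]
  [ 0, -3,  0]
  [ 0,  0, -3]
λ = -3: alg = 3, geom = 2

Step 1 — factor the characteristic polynomial to read off the algebraic multiplicities:
  χ_A(x) = (x + 3)^3

Step 2 — compute geometric multiplicities via the rank-nullity identity g(λ) = n − rank(A − λI):
  rank(A − (-3)·I) = 1, so dim ker(A − (-3)·I) = n − 1 = 2

Summary:
  λ = -3: algebraic multiplicity = 3, geometric multiplicity = 2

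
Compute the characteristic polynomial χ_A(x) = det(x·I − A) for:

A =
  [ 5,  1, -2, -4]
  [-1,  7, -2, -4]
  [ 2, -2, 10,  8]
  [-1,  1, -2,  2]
x^4 - 24*x^3 + 216*x^2 - 864*x + 1296

Expanding det(x·I − A) (e.g. by cofactor expansion or by noting that A is similar to its Jordan form J, which has the same characteristic polynomial as A) gives
  χ_A(x) = x^4 - 24*x^3 + 216*x^2 - 864*x + 1296
which factors as (x - 6)^4. The eigenvalues (with algebraic multiplicities) are λ = 6 with multiplicity 4.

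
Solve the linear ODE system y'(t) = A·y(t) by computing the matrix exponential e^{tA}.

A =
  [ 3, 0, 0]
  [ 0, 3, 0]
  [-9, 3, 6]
e^{tA} =
  [exp(3*t), 0, 0]
  [0, exp(3*t), 0]
  [-3*exp(6*t) + 3*exp(3*t), exp(6*t) - exp(3*t), exp(6*t)]

Strategy: write A = P · J · P⁻¹ where J is a Jordan canonical form, so e^{tA} = P · e^{tJ} · P⁻¹, and e^{tJ} can be computed block-by-block.

A has Jordan form
J =
  [3, 0, 0]
  [0, 3, 0]
  [0, 0, 6]
(up to reordering of blocks).

Per-block formulas:
  For a 1×1 block at λ = 6: exp(t · [6]) = [e^(6t)].
  For a 1×1 block at λ = 3: exp(t · [3]) = [e^(3t)].

After assembling e^{tJ} and conjugating by P, we get:

e^{tA} =
  [exp(3*t), 0, 0]
  [0, exp(3*t), 0]
  [-3*exp(6*t) + 3*exp(3*t), exp(6*t) - exp(3*t), exp(6*t)]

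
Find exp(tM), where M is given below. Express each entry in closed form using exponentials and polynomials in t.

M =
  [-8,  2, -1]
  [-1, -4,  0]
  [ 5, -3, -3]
e^{tM} =
  [t^2*exp(-5*t) - 3*t*exp(-5*t) + exp(-5*t), -t^2*exp(-5*t)/2 + 2*t*exp(-5*t), t^2*exp(-5*t)/2 - t*exp(-5*t)]
  [t^2*exp(-5*t) - t*exp(-5*t), -t^2*exp(-5*t)/2 + t*exp(-5*t) + exp(-5*t), t^2*exp(-5*t)/2]
  [-t^2*exp(-5*t) + 5*t*exp(-5*t), t^2*exp(-5*t)/2 - 3*t*exp(-5*t), -t^2*exp(-5*t)/2 + 2*t*exp(-5*t) + exp(-5*t)]

Strategy: write M = P · J · P⁻¹ where J is a Jordan canonical form, so e^{tM} = P · e^{tJ} · P⁻¹, and e^{tJ} can be computed block-by-block.

M has Jordan form
J =
  [-5,  1,  0]
  [ 0, -5,  1]
  [ 0,  0, -5]
(up to reordering of blocks).

Per-block formulas:
  For a 3×3 Jordan block J_3(-5): exp(t · J_3(-5)) = e^(-5t)·(I + t·N + (t^2/2)·N^2), where N is the 3×3 nilpotent shift.

After assembling e^{tJ} and conjugating by P, we get:

e^{tM} =
  [t^2*exp(-5*t) - 3*t*exp(-5*t) + exp(-5*t), -t^2*exp(-5*t)/2 + 2*t*exp(-5*t), t^2*exp(-5*t)/2 - t*exp(-5*t)]
  [t^2*exp(-5*t) - t*exp(-5*t), -t^2*exp(-5*t)/2 + t*exp(-5*t) + exp(-5*t), t^2*exp(-5*t)/2]
  [-t^2*exp(-5*t) + 5*t*exp(-5*t), t^2*exp(-5*t)/2 - 3*t*exp(-5*t), -t^2*exp(-5*t)/2 + 2*t*exp(-5*t) + exp(-5*t)]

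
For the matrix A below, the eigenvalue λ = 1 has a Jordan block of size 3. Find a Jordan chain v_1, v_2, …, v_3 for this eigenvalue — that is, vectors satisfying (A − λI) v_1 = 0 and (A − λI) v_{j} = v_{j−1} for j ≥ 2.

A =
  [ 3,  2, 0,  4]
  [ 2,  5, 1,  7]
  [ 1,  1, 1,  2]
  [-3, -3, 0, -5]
A Jordan chain for λ = 1 of length 3:
v_1 = (-4, -8, -2, 6)ᵀ
v_2 = (2, 2, 1, -3)ᵀ
v_3 = (1, 0, 0, 0)ᵀ

Let N = A − (1)·I. We want v_3 with N^3 v_3 = 0 but N^2 v_3 ≠ 0; then v_{j-1} := N · v_j for j = 3, …, 2.

Pick v_3 = (1, 0, 0, 0)ᵀ.
Then v_2 = N · v_3 = (2, 2, 1, -3)ᵀ.
Then v_1 = N · v_2 = (-4, -8, -2, 6)ᵀ.

Sanity check: (A − (1)·I) v_1 = (0, 0, 0, 0)ᵀ = 0. ✓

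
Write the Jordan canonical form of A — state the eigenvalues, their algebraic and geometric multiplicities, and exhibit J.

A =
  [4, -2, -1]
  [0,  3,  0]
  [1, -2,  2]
J_2(3) ⊕ J_1(3)

The characteristic polynomial is
  det(x·I − A) = x^3 - 9*x^2 + 27*x - 27 = (x - 3)^3

Eigenvalues and multiplicities (the geometric multiplicity of λ is n − rank(A − λI), which equals the number of Jordan blocks for λ):
  λ = 3: algebraic multiplicity = 3, geometric multiplicity = 2

Determining the block sizes for each eigenvalue:
  λ = 3: 2 blocks summing to 3 forces exactly one block of size 2 and the rest size 1 → block sizes [2, 1]

Assembling the blocks gives a Jordan form
J =
  [3, 1, 0]
  [0, 3, 0]
  [0, 0, 3]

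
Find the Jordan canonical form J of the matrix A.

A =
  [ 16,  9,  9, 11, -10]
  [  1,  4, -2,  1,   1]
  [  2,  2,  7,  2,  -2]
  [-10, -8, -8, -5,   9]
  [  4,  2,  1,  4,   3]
J_3(5) ⊕ J_2(5)

The characteristic polynomial is
  det(x·I − A) = x^5 - 25*x^4 + 250*x^3 - 1250*x^2 + 3125*x - 3125 = (x - 5)^5

Eigenvalues and multiplicities (the geometric multiplicity of λ is n − rank(A − λI), which equals the number of Jordan blocks for λ):
  λ = 5: algebraic multiplicity = 5, geometric multiplicity = 2

Determining the block sizes for each eigenvalue:
  λ = 5: with am = 5 and gm = 2, the partition is not yet determined (e.g. several partitions of 5 into 2 parts exist). Let N = A − (5)·I. Computing rank(N^1) = 3, rank(N^2) = 1, rank(N^3) = 0; the number of blocks of size ≥ j is rank(N^{j−1}) − rank(N^j), giving [2, 2, 1]. So we have 1 block(s) of size 3, 1 block(s) of size 2 → block sizes [3, 2]

Assembling the blocks gives a Jordan form
J =
  [5, 1, 0, 0, 0]
  [0, 5, 1, 0, 0]
  [0, 0, 5, 0, 0]
  [0, 0, 0, 5, 1]
  [0, 0, 0, 0, 5]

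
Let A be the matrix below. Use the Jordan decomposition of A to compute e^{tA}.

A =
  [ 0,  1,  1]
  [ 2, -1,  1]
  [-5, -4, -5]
e^{tA} =
  [t^2*exp(-2*t)/2 + 2*t*exp(-2*t) + exp(-2*t), -t^2*exp(-2*t)/2 + t*exp(-2*t), t*exp(-2*t)]
  [t^2*exp(-2*t)/2 + 2*t*exp(-2*t), -t^2*exp(-2*t)/2 + t*exp(-2*t) + exp(-2*t), t*exp(-2*t)]
  [-3*t^2*exp(-2*t)/2 - 5*t*exp(-2*t), 3*t^2*exp(-2*t)/2 - 4*t*exp(-2*t), -3*t*exp(-2*t) + exp(-2*t)]

Strategy: write A = P · J · P⁻¹ where J is a Jordan canonical form, so e^{tA} = P · e^{tJ} · P⁻¹, and e^{tJ} can be computed block-by-block.

A has Jordan form
J =
  [-2,  1,  0]
  [ 0, -2,  1]
  [ 0,  0, -2]
(up to reordering of blocks).

Per-block formulas:
  For a 3×3 Jordan block J_3(-2): exp(t · J_3(-2)) = e^(-2t)·(I + t·N + (t^2/2)·N^2), where N is the 3×3 nilpotent shift.

After assembling e^{tJ} and conjugating by P, we get:

e^{tA} =
  [t^2*exp(-2*t)/2 + 2*t*exp(-2*t) + exp(-2*t), -t^2*exp(-2*t)/2 + t*exp(-2*t), t*exp(-2*t)]
  [t^2*exp(-2*t)/2 + 2*t*exp(-2*t), -t^2*exp(-2*t)/2 + t*exp(-2*t) + exp(-2*t), t*exp(-2*t)]
  [-3*t^2*exp(-2*t)/2 - 5*t*exp(-2*t), 3*t^2*exp(-2*t)/2 - 4*t*exp(-2*t), -3*t*exp(-2*t) + exp(-2*t)]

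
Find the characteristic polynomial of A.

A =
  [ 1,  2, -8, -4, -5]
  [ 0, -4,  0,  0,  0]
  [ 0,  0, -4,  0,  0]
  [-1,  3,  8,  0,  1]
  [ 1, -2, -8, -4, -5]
x^5 + 12*x^4 + 48*x^3 + 64*x^2

Expanding det(x·I − A) (e.g. by cofactor expansion or by noting that A is similar to its Jordan form J, which has the same characteristic polynomial as A) gives
  χ_A(x) = x^5 + 12*x^4 + 48*x^3 + 64*x^2
which factors as x^2*(x + 4)^3. The eigenvalues (with algebraic multiplicities) are λ = -4 with multiplicity 3, λ = 0 with multiplicity 2.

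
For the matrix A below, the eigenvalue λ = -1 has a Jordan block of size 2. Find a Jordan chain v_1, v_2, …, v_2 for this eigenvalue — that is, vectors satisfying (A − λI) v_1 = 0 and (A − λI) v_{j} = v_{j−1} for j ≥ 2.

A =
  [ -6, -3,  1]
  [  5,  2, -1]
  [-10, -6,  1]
A Jordan chain for λ = -1 of length 2:
v_1 = (-5, 5, -10)ᵀ
v_2 = (1, 0, 0)ᵀ

Let N = A − (-1)·I. We want v_2 with N^2 v_2 = 0 but N^1 v_2 ≠ 0; then v_{j-1} := N · v_j for j = 2, …, 2.

Pick v_2 = (1, 0, 0)ᵀ.
Then v_1 = N · v_2 = (-5, 5, -10)ᵀ.

Sanity check: (A − (-1)·I) v_1 = (0, 0, 0)ᵀ = 0. ✓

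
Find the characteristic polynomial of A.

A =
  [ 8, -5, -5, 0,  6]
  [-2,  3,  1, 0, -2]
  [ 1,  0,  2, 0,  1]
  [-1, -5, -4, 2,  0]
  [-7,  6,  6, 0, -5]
x^5 - 10*x^4 + 40*x^3 - 80*x^2 + 80*x - 32

Expanding det(x·I − A) (e.g. by cofactor expansion or by noting that A is similar to its Jordan form J, which has the same characteristic polynomial as A) gives
  χ_A(x) = x^5 - 10*x^4 + 40*x^3 - 80*x^2 + 80*x - 32
which factors as (x - 2)^5. The eigenvalues (with algebraic multiplicities) are λ = 2 with multiplicity 5.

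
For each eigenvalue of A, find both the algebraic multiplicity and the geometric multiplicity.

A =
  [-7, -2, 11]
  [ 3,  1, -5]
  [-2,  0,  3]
λ = -1: alg = 3, geom = 1

Step 1 — factor the characteristic polynomial to read off the algebraic multiplicities:
  χ_A(x) = (x + 1)^3

Step 2 — compute geometric multiplicities via the rank-nullity identity g(λ) = n − rank(A − λI):
  rank(A − (-1)·I) = 2, so dim ker(A − (-1)·I) = n − 2 = 1

Summary:
  λ = -1: algebraic multiplicity = 3, geometric multiplicity = 1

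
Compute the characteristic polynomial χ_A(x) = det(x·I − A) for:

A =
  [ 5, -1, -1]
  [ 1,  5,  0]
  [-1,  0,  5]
x^3 - 15*x^2 + 75*x - 125

Expanding det(x·I − A) (e.g. by cofactor expansion or by noting that A is similar to its Jordan form J, which has the same characteristic polynomial as A) gives
  χ_A(x) = x^3 - 15*x^2 + 75*x - 125
which factors as (x - 5)^3. The eigenvalues (with algebraic multiplicities) are λ = 5 with multiplicity 3.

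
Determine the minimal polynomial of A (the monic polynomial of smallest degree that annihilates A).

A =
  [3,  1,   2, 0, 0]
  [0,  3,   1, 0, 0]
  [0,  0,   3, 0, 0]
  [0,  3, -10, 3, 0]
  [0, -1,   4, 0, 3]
x^3 - 9*x^2 + 27*x - 27

The characteristic polynomial is χ_A(x) = (x - 3)^5, so the eigenvalues are known. The minimal polynomial is
  m_A(x) = Π_λ (x − λ)^{k_λ}
where k_λ is the size of the *largest* Jordan block for λ (equivalently, the smallest k with (A − λI)^k v = 0 for every generalised eigenvector v of λ).

  λ = 3: largest Jordan block has size 3, contributing (x − 3)^3

So m_A(x) = (x - 3)^3 = x^3 - 9*x^2 + 27*x - 27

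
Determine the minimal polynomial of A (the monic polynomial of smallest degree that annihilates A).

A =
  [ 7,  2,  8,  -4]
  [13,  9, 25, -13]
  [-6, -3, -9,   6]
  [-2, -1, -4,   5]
x^3 - 9*x^2 + 27*x - 27

The characteristic polynomial is χ_A(x) = (x - 3)^4, so the eigenvalues are known. The minimal polynomial is
  m_A(x) = Π_λ (x − λ)^{k_λ}
where k_λ is the size of the *largest* Jordan block for λ (equivalently, the smallest k with (A − λI)^k v = 0 for every generalised eigenvector v of λ).

  λ = 3: largest Jordan block has size 3, contributing (x − 3)^3

So m_A(x) = (x - 3)^3 = x^3 - 9*x^2 + 27*x - 27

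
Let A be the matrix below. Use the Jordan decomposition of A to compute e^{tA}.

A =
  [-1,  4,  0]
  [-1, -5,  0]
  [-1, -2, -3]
e^{tA} =
  [2*t*exp(-3*t) + exp(-3*t), 4*t*exp(-3*t), 0]
  [-t*exp(-3*t), -2*t*exp(-3*t) + exp(-3*t), 0]
  [-t*exp(-3*t), -2*t*exp(-3*t), exp(-3*t)]

Strategy: write A = P · J · P⁻¹ where J is a Jordan canonical form, so e^{tA} = P · e^{tJ} · P⁻¹, and e^{tJ} can be computed block-by-block.

A has Jordan form
J =
  [-3,  1,  0]
  [ 0, -3,  0]
  [ 0,  0, -3]
(up to reordering of blocks).

Per-block formulas:
  For a 2×2 Jordan block J_2(-3): exp(t · J_2(-3)) = e^(-3t)·(I + t·N), where N is the 2×2 nilpotent shift.
  For a 1×1 block at λ = -3: exp(t · [-3]) = [e^(-3t)].

After assembling e^{tJ} and conjugating by P, we get:

e^{tA} =
  [2*t*exp(-3*t) + exp(-3*t), 4*t*exp(-3*t), 0]
  [-t*exp(-3*t), -2*t*exp(-3*t) + exp(-3*t), 0]
  [-t*exp(-3*t), -2*t*exp(-3*t), exp(-3*t)]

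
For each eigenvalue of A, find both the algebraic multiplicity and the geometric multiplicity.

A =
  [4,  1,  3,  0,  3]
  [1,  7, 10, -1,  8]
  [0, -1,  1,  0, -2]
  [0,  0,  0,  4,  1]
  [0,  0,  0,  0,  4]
λ = 4: alg = 5, geom = 2

Step 1 — factor the characteristic polynomial to read off the algebraic multiplicities:
  χ_A(x) = (x - 4)^5

Step 2 — compute geometric multiplicities via the rank-nullity identity g(λ) = n − rank(A − λI):
  rank(A − (4)·I) = 3, so dim ker(A − (4)·I) = n − 3 = 2

Summary:
  λ = 4: algebraic multiplicity = 5, geometric multiplicity = 2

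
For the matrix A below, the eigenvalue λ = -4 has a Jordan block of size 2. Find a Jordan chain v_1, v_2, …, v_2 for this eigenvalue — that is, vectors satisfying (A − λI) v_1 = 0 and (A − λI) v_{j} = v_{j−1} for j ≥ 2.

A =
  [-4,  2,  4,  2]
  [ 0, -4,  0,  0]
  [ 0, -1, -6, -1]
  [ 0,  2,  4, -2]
A Jordan chain for λ = -4 of length 2:
v_1 = (2, 0, -1, 2)ᵀ
v_2 = (0, 1, 0, 0)ᵀ

Let N = A − (-4)·I. We want v_2 with N^2 v_2 = 0 but N^1 v_2 ≠ 0; then v_{j-1} := N · v_j for j = 2, …, 2.

Pick v_2 = (0, 1, 0, 0)ᵀ.
Then v_1 = N · v_2 = (2, 0, -1, 2)ᵀ.

Sanity check: (A − (-4)·I) v_1 = (0, 0, 0, 0)ᵀ = 0. ✓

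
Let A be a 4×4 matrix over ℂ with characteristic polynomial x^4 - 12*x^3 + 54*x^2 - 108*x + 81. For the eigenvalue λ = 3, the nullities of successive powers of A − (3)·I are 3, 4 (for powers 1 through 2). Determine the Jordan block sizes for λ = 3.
Block sizes for λ = 3: [2, 1, 1]

From the dimensions of kernels of powers, the number of Jordan blocks of size at least j is d_j − d_{j−1} where d_j = dim ker(N^j) (with d_0 = 0). Computing the differences gives [3, 1].
The number of blocks of size exactly k is (#blocks of size ≥ k) − (#blocks of size ≥ k + 1), so the partition is: 2 block(s) of size 1, 1 block(s) of size 2.
In nonincreasing order the block sizes are [2, 1, 1].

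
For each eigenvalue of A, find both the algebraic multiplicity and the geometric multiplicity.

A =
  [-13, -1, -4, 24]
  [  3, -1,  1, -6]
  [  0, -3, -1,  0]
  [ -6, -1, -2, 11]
λ = -1: alg = 4, geom = 2

Step 1 — factor the characteristic polynomial to read off the algebraic multiplicities:
  χ_A(x) = (x + 1)^4

Step 2 — compute geometric multiplicities via the rank-nullity identity g(λ) = n − rank(A − λI):
  rank(A − (-1)·I) = 2, so dim ker(A − (-1)·I) = n − 2 = 2

Summary:
  λ = -1: algebraic multiplicity = 4, geometric multiplicity = 2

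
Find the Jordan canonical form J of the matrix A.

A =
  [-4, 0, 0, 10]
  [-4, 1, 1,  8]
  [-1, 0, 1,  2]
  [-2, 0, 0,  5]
J_1(0) ⊕ J_2(1) ⊕ J_1(1)

The characteristic polynomial is
  det(x·I − A) = x^4 - 3*x^3 + 3*x^2 - x = x*(x - 1)^3

Eigenvalues and multiplicities (the geometric multiplicity of λ is n − rank(A − λI), which equals the number of Jordan blocks for λ):
  λ = 0: algebraic multiplicity = 1, geometric multiplicity = 1
  λ = 1: algebraic multiplicity = 3, geometric multiplicity = 2

Determining the block sizes for each eigenvalue:
  λ = 0: one block (gm = 1), so the single block has size am = 1 → block sizes [1]
  λ = 1: 2 blocks summing to 3 forces exactly one block of size 2 and the rest size 1 → block sizes [2, 1]

Assembling the blocks gives a Jordan form
J =
  [0, 0, 0, 0]
  [0, 1, 1, 0]
  [0, 0, 1, 0]
  [0, 0, 0, 1]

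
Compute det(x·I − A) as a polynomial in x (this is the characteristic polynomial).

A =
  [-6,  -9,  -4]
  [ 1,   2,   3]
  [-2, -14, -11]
x^3 + 15*x^2 + 75*x + 125

Expanding det(x·I − A) (e.g. by cofactor expansion or by noting that A is similar to its Jordan form J, which has the same characteristic polynomial as A) gives
  χ_A(x) = x^3 + 15*x^2 + 75*x + 125
which factors as (x + 5)^3. The eigenvalues (with algebraic multiplicities) are λ = -5 with multiplicity 3.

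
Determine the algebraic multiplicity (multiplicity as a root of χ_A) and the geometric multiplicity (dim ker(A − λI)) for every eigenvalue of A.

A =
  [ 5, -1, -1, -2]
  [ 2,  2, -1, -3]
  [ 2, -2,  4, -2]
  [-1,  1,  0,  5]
λ = 4: alg = 4, geom = 2

Step 1 — factor the characteristic polynomial to read off the algebraic multiplicities:
  χ_A(x) = (x - 4)^4

Step 2 — compute geometric multiplicities via the rank-nullity identity g(λ) = n − rank(A − λI):
  rank(A − (4)·I) = 2, so dim ker(A − (4)·I) = n − 2 = 2

Summary:
  λ = 4: algebraic multiplicity = 4, geometric multiplicity = 2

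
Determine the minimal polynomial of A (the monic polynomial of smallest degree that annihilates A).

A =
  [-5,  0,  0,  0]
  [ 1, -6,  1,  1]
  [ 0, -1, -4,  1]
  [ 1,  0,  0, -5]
x^2 + 10*x + 25

The characteristic polynomial is χ_A(x) = (x + 5)^4, so the eigenvalues are known. The minimal polynomial is
  m_A(x) = Π_λ (x − λ)^{k_λ}
where k_λ is the size of the *largest* Jordan block for λ (equivalently, the smallest k with (A − λI)^k v = 0 for every generalised eigenvector v of λ).

  λ = -5: largest Jordan block has size 2, contributing (x + 5)^2

So m_A(x) = (x + 5)^2 = x^2 + 10*x + 25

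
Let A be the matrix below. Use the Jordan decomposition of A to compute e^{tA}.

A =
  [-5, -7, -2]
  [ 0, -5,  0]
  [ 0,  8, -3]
e^{tA} =
  [exp(-5*t), t*exp(-5*t) - 4*exp(-3*t) + 4*exp(-5*t), -exp(-3*t) + exp(-5*t)]
  [0, exp(-5*t), 0]
  [0, 4*exp(-3*t) - 4*exp(-5*t), exp(-3*t)]

Strategy: write A = P · J · P⁻¹ where J is a Jordan canonical form, so e^{tA} = P · e^{tJ} · P⁻¹, and e^{tJ} can be computed block-by-block.

A has Jordan form
J =
  [-5,  1,  0]
  [ 0, -5,  0]
  [ 0,  0, -3]
(up to reordering of blocks).

Per-block formulas:
  For a 1×1 block at λ = -3: exp(t · [-3]) = [e^(-3t)].
  For a 2×2 Jordan block J_2(-5): exp(t · J_2(-5)) = e^(-5t)·(I + t·N), where N is the 2×2 nilpotent shift.

After assembling e^{tJ} and conjugating by P, we get:

e^{tA} =
  [exp(-5*t), t*exp(-5*t) - 4*exp(-3*t) + 4*exp(-5*t), -exp(-3*t) + exp(-5*t)]
  [0, exp(-5*t), 0]
  [0, 4*exp(-3*t) - 4*exp(-5*t), exp(-3*t)]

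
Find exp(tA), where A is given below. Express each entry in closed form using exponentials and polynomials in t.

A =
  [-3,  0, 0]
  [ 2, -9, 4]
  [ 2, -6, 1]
e^{tA} =
  [exp(-3*t), 0, 0]
  [exp(-3*t) - exp(-5*t), -2*exp(-3*t) + 3*exp(-5*t), 2*exp(-3*t) - 2*exp(-5*t)]
  [exp(-3*t) - exp(-5*t), -3*exp(-3*t) + 3*exp(-5*t), 3*exp(-3*t) - 2*exp(-5*t)]

Strategy: write A = P · J · P⁻¹ where J is a Jordan canonical form, so e^{tA} = P · e^{tJ} · P⁻¹, and e^{tJ} can be computed block-by-block.

A has Jordan form
J =
  [-5,  0,  0]
  [ 0, -3,  0]
  [ 0,  0, -3]
(up to reordering of blocks).

Per-block formulas:
  For a 1×1 block at λ = -3: exp(t · [-3]) = [e^(-3t)].
  For a 1×1 block at λ = -5: exp(t · [-5]) = [e^(-5t)].

After assembling e^{tJ} and conjugating by P, we get:

e^{tA} =
  [exp(-3*t), 0, 0]
  [exp(-3*t) - exp(-5*t), -2*exp(-3*t) + 3*exp(-5*t), 2*exp(-3*t) - 2*exp(-5*t)]
  [exp(-3*t) - exp(-5*t), -3*exp(-3*t) + 3*exp(-5*t), 3*exp(-3*t) - 2*exp(-5*t)]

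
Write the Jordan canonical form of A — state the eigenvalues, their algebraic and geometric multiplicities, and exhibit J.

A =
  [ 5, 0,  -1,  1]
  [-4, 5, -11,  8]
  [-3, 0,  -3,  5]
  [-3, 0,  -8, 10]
J_1(2) ⊕ J_3(5)

The characteristic polynomial is
  det(x·I − A) = x^4 - 17*x^3 + 105*x^2 - 275*x + 250 = (x - 5)^3*(x - 2)

Eigenvalues and multiplicities (the geometric multiplicity of λ is n − rank(A − λI), which equals the number of Jordan blocks for λ):
  λ = 2: algebraic multiplicity = 1, geometric multiplicity = 1
  λ = 5: algebraic multiplicity = 3, geometric multiplicity = 1

Determining the block sizes for each eigenvalue:
  λ = 2: one block (gm = 1), so the single block has size am = 1 → block sizes [1]
  λ = 5: one block (gm = 1), so the single block has size am = 3 → block sizes [3]

Assembling the blocks gives a Jordan form
J =
  [2, 0, 0, 0]
  [0, 5, 1, 0]
  [0, 0, 5, 1]
  [0, 0, 0, 5]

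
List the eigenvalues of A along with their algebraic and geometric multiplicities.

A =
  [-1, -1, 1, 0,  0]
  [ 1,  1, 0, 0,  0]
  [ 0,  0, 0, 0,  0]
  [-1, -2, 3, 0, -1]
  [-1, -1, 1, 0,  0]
λ = 0: alg = 5, geom = 2

Step 1 — factor the characteristic polynomial to read off the algebraic multiplicities:
  χ_A(x) = x^5

Step 2 — compute geometric multiplicities via the rank-nullity identity g(λ) = n − rank(A − λI):
  rank(A − (0)·I) = 3, so dim ker(A − (0)·I) = n − 3 = 2

Summary:
  λ = 0: algebraic multiplicity = 5, geometric multiplicity = 2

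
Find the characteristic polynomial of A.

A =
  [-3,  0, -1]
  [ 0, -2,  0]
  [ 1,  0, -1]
x^3 + 6*x^2 + 12*x + 8

Expanding det(x·I − A) (e.g. by cofactor expansion or by noting that A is similar to its Jordan form J, which has the same characteristic polynomial as A) gives
  χ_A(x) = x^3 + 6*x^2 + 12*x + 8
which factors as (x + 2)^3. The eigenvalues (with algebraic multiplicities) are λ = -2 with multiplicity 3.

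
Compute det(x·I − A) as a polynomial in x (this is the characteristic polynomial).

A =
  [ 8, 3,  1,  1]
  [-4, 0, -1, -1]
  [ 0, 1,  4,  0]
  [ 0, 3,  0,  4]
x^4 - 16*x^3 + 96*x^2 - 256*x + 256

Expanding det(x·I − A) (e.g. by cofactor expansion or by noting that A is similar to its Jordan form J, which has the same characteristic polynomial as A) gives
  χ_A(x) = x^4 - 16*x^3 + 96*x^2 - 256*x + 256
which factors as (x - 4)^4. The eigenvalues (with algebraic multiplicities) are λ = 4 with multiplicity 4.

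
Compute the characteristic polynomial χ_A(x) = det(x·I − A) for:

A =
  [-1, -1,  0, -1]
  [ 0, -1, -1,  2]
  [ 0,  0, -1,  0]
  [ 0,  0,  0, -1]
x^4 + 4*x^3 + 6*x^2 + 4*x + 1

Expanding det(x·I − A) (e.g. by cofactor expansion or by noting that A is similar to its Jordan form J, which has the same characteristic polynomial as A) gives
  χ_A(x) = x^4 + 4*x^3 + 6*x^2 + 4*x + 1
which factors as (x + 1)^4. The eigenvalues (with algebraic multiplicities) are λ = -1 with multiplicity 4.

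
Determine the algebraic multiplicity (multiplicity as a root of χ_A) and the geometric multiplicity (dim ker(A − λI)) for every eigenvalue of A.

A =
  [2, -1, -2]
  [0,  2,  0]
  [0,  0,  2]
λ = 2: alg = 3, geom = 2

Step 1 — factor the characteristic polynomial to read off the algebraic multiplicities:
  χ_A(x) = (x - 2)^3

Step 2 — compute geometric multiplicities via the rank-nullity identity g(λ) = n − rank(A − λI):
  rank(A − (2)·I) = 1, so dim ker(A − (2)·I) = n − 1 = 2

Summary:
  λ = 2: algebraic multiplicity = 3, geometric multiplicity = 2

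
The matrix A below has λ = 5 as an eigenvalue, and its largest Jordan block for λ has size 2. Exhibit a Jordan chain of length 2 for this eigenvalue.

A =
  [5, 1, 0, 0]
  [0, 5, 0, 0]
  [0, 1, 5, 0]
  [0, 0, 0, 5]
A Jordan chain for λ = 5 of length 2:
v_1 = (1, 0, 1, 0)ᵀ
v_2 = (0, 1, 0, 0)ᵀ

Let N = A − (5)·I. We want v_2 with N^2 v_2 = 0 but N^1 v_2 ≠ 0; then v_{j-1} := N · v_j for j = 2, …, 2.

Pick v_2 = (0, 1, 0, 0)ᵀ.
Then v_1 = N · v_2 = (1, 0, 1, 0)ᵀ.

Sanity check: (A − (5)·I) v_1 = (0, 0, 0, 0)ᵀ = 0. ✓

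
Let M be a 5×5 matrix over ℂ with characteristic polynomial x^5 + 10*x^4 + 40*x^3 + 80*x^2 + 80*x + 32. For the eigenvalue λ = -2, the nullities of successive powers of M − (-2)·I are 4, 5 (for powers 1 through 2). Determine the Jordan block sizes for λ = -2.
Block sizes for λ = -2: [2, 1, 1, 1]

From the dimensions of kernels of powers, the number of Jordan blocks of size at least j is d_j − d_{j−1} where d_j = dim ker(N^j) (with d_0 = 0). Computing the differences gives [4, 1].
The number of blocks of size exactly k is (#blocks of size ≥ k) − (#blocks of size ≥ k + 1), so the partition is: 3 block(s) of size 1, 1 block(s) of size 2.
In nonincreasing order the block sizes are [2, 1, 1, 1].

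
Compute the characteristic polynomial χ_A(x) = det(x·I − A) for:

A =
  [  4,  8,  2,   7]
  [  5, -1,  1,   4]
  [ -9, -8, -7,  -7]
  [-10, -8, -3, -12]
x^4 + 16*x^3 + 90*x^2 + 200*x + 125

Expanding det(x·I − A) (e.g. by cofactor expansion or by noting that A is similar to its Jordan form J, which has the same characteristic polynomial as A) gives
  χ_A(x) = x^4 + 16*x^3 + 90*x^2 + 200*x + 125
which factors as (x + 1)*(x + 5)^3. The eigenvalues (with algebraic multiplicities) are λ = -5 with multiplicity 3, λ = -1 with multiplicity 1.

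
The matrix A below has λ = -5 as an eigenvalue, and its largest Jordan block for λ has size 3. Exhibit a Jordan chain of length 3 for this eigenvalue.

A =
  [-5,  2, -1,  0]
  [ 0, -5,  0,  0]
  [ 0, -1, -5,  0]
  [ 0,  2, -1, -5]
A Jordan chain for λ = -5 of length 3:
v_1 = (1, 0, 0, 1)ᵀ
v_2 = (2, 0, -1, 2)ᵀ
v_3 = (0, 1, 0, 0)ᵀ

Let N = A − (-5)·I. We want v_3 with N^3 v_3 = 0 but N^2 v_3 ≠ 0; then v_{j-1} := N · v_j for j = 3, …, 2.

Pick v_3 = (0, 1, 0, 0)ᵀ.
Then v_2 = N · v_3 = (2, 0, -1, 2)ᵀ.
Then v_1 = N · v_2 = (1, 0, 0, 1)ᵀ.

Sanity check: (A − (-5)·I) v_1 = (0, 0, 0, 0)ᵀ = 0. ✓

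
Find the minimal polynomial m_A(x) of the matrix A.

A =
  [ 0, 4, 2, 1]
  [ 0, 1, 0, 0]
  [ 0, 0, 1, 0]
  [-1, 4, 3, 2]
x^3 - 3*x^2 + 3*x - 1

The characteristic polynomial is χ_A(x) = (x - 1)^4, so the eigenvalues are known. The minimal polynomial is
  m_A(x) = Π_λ (x − λ)^{k_λ}
where k_λ is the size of the *largest* Jordan block for λ (equivalently, the smallest k with (A − λI)^k v = 0 for every generalised eigenvector v of λ).

  λ = 1: largest Jordan block has size 3, contributing (x − 1)^3

So m_A(x) = (x - 1)^3 = x^3 - 3*x^2 + 3*x - 1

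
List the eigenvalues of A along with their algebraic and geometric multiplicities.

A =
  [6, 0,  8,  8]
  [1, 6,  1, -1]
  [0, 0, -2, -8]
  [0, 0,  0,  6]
λ = -2: alg = 1, geom = 1; λ = 6: alg = 3, geom = 2

Step 1 — factor the characteristic polynomial to read off the algebraic multiplicities:
  χ_A(x) = (x - 6)^3*(x + 2)

Step 2 — compute geometric multiplicities via the rank-nullity identity g(λ) = n − rank(A − λI):
  rank(A − (-2)·I) = 3, so dim ker(A − (-2)·I) = n − 3 = 1
  rank(A − (6)·I) = 2, so dim ker(A − (6)·I) = n − 2 = 2

Summary:
  λ = -2: algebraic multiplicity = 1, geometric multiplicity = 1
  λ = 6: algebraic multiplicity = 3, geometric multiplicity = 2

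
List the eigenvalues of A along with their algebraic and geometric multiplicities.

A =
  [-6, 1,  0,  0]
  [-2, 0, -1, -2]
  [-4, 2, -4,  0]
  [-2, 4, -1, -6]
λ = -4: alg = 4, geom = 2

Step 1 — factor the characteristic polynomial to read off the algebraic multiplicities:
  χ_A(x) = (x + 4)^4

Step 2 — compute geometric multiplicities via the rank-nullity identity g(λ) = n − rank(A − λI):
  rank(A − (-4)·I) = 2, so dim ker(A − (-4)·I) = n − 2 = 2

Summary:
  λ = -4: algebraic multiplicity = 4, geometric multiplicity = 2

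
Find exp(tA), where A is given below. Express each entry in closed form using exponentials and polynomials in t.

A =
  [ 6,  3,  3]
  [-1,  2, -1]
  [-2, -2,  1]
e^{tA} =
  [3*t*exp(3*t) + exp(3*t), 3*t*exp(3*t), 3*t*exp(3*t)]
  [-t*exp(3*t), -t*exp(3*t) + exp(3*t), -t*exp(3*t)]
  [-2*t*exp(3*t), -2*t*exp(3*t), -2*t*exp(3*t) + exp(3*t)]

Strategy: write A = P · J · P⁻¹ where J is a Jordan canonical form, so e^{tA} = P · e^{tJ} · P⁻¹, and e^{tJ} can be computed block-by-block.

A has Jordan form
J =
  [3, 1, 0]
  [0, 3, 0]
  [0, 0, 3]
(up to reordering of blocks).

Per-block formulas:
  For a 2×2 Jordan block J_2(3): exp(t · J_2(3)) = e^(3t)·(I + t·N), where N is the 2×2 nilpotent shift.
  For a 1×1 block at λ = 3: exp(t · [3]) = [e^(3t)].

After assembling e^{tJ} and conjugating by P, we get:

e^{tA} =
  [3*t*exp(3*t) + exp(3*t), 3*t*exp(3*t), 3*t*exp(3*t)]
  [-t*exp(3*t), -t*exp(3*t) + exp(3*t), -t*exp(3*t)]
  [-2*t*exp(3*t), -2*t*exp(3*t), -2*t*exp(3*t) + exp(3*t)]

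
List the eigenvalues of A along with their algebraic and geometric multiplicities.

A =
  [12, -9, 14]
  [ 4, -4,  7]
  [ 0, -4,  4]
λ = 4: alg = 3, geom = 1

Step 1 — factor the characteristic polynomial to read off the algebraic multiplicities:
  χ_A(x) = (x - 4)^3

Step 2 — compute geometric multiplicities via the rank-nullity identity g(λ) = n − rank(A − λI):
  rank(A − (4)·I) = 2, so dim ker(A − (4)·I) = n − 2 = 1

Summary:
  λ = 4: algebraic multiplicity = 3, geometric multiplicity = 1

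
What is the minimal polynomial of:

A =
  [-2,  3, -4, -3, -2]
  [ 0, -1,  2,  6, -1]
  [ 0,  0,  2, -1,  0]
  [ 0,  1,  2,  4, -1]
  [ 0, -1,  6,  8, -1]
x^5 - 2*x^4 - 8*x^3 + 16*x^2 + 16*x - 32

The characteristic polynomial is χ_A(x) = (x - 2)^3*(x + 2)^2, so the eigenvalues are known. The minimal polynomial is
  m_A(x) = Π_λ (x − λ)^{k_λ}
where k_λ is the size of the *largest* Jordan block for λ (equivalently, the smallest k with (A − λI)^k v = 0 for every generalised eigenvector v of λ).

  λ = -2: largest Jordan block has size 2, contributing (x + 2)^2
  λ = 2: largest Jordan block has size 3, contributing (x − 2)^3

So m_A(x) = (x - 2)^3*(x + 2)^2 = x^5 - 2*x^4 - 8*x^3 + 16*x^2 + 16*x - 32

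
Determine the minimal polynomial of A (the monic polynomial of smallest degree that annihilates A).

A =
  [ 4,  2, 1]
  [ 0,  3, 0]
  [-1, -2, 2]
x^2 - 6*x + 9

The characteristic polynomial is χ_A(x) = (x - 3)^3, so the eigenvalues are known. The minimal polynomial is
  m_A(x) = Π_λ (x − λ)^{k_λ}
where k_λ is the size of the *largest* Jordan block for λ (equivalently, the smallest k with (A − λI)^k v = 0 for every generalised eigenvector v of λ).

  λ = 3: largest Jordan block has size 2, contributing (x − 3)^2

So m_A(x) = (x - 3)^2 = x^2 - 6*x + 9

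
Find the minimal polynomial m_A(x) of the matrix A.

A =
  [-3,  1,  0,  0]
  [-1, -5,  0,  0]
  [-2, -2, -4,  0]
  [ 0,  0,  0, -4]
x^2 + 8*x + 16

The characteristic polynomial is χ_A(x) = (x + 4)^4, so the eigenvalues are known. The minimal polynomial is
  m_A(x) = Π_λ (x − λ)^{k_λ}
where k_λ is the size of the *largest* Jordan block for λ (equivalently, the smallest k with (A − λI)^k v = 0 for every generalised eigenvector v of λ).

  λ = -4: largest Jordan block has size 2, contributing (x + 4)^2

So m_A(x) = (x + 4)^2 = x^2 + 8*x + 16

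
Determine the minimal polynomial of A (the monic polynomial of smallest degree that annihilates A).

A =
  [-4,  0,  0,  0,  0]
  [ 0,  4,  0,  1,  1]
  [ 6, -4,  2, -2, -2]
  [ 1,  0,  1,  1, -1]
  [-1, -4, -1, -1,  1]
x^3 - 12*x + 16

The characteristic polynomial is χ_A(x) = (x - 2)^4*(x + 4), so the eigenvalues are known. The minimal polynomial is
  m_A(x) = Π_λ (x − λ)^{k_λ}
where k_λ is the size of the *largest* Jordan block for λ (equivalently, the smallest k with (A − λI)^k v = 0 for every generalised eigenvector v of λ).

  λ = -4: largest Jordan block has size 1, contributing (x + 4)
  λ = 2: largest Jordan block has size 2, contributing (x − 2)^2

So m_A(x) = (x - 2)^2*(x + 4) = x^3 - 12*x + 16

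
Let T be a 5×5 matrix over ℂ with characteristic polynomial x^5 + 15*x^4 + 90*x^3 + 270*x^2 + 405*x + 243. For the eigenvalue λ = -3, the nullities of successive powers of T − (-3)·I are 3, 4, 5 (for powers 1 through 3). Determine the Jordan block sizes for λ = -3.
Block sizes for λ = -3: [3, 1, 1]

From the dimensions of kernels of powers, the number of Jordan blocks of size at least j is d_j − d_{j−1} where d_j = dim ker(N^j) (with d_0 = 0). Computing the differences gives [3, 1, 1].
The number of blocks of size exactly k is (#blocks of size ≥ k) − (#blocks of size ≥ k + 1), so the partition is: 2 block(s) of size 1, 1 block(s) of size 3.
In nonincreasing order the block sizes are [3, 1, 1].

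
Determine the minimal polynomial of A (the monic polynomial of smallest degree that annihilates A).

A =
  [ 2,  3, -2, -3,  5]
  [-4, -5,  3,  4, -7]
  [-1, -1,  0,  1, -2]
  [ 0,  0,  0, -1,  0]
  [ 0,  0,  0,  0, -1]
x^3 + 3*x^2 + 3*x + 1

The characteristic polynomial is χ_A(x) = (x + 1)^5, so the eigenvalues are known. The minimal polynomial is
  m_A(x) = Π_λ (x − λ)^{k_λ}
where k_λ is the size of the *largest* Jordan block for λ (equivalently, the smallest k with (A − λI)^k v = 0 for every generalised eigenvector v of λ).

  λ = -1: largest Jordan block has size 3, contributing (x + 1)^3

So m_A(x) = (x + 1)^3 = x^3 + 3*x^2 + 3*x + 1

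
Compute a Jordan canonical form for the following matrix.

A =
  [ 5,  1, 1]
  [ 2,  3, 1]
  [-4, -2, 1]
J_3(3)

The characteristic polynomial is
  det(x·I − A) = x^3 - 9*x^2 + 27*x - 27 = (x - 3)^3

Eigenvalues and multiplicities (the geometric multiplicity of λ is n − rank(A − λI), which equals the number of Jordan blocks for λ):
  λ = 3: algebraic multiplicity = 3, geometric multiplicity = 1

Determining the block sizes for each eigenvalue:
  λ = 3: one block (gm = 1), so the single block has size am = 3 → block sizes [3]

Assembling the blocks gives a Jordan form
J =
  [3, 1, 0]
  [0, 3, 1]
  [0, 0, 3]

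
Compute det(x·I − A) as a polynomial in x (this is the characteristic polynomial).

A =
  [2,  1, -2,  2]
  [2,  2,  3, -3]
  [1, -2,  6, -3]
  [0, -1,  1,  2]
x^4 - 12*x^3 + 54*x^2 - 108*x + 81

Expanding det(x·I − A) (e.g. by cofactor expansion or by noting that A is similar to its Jordan form J, which has the same characteristic polynomial as A) gives
  χ_A(x) = x^4 - 12*x^3 + 54*x^2 - 108*x + 81
which factors as (x - 3)^4. The eigenvalues (with algebraic multiplicities) are λ = 3 with multiplicity 4.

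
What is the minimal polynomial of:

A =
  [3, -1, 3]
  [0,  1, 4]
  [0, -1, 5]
x^3 - 9*x^2 + 27*x - 27

The characteristic polynomial is χ_A(x) = (x - 3)^3, so the eigenvalues are known. The minimal polynomial is
  m_A(x) = Π_λ (x − λ)^{k_λ}
where k_λ is the size of the *largest* Jordan block for λ (equivalently, the smallest k with (A − λI)^k v = 0 for every generalised eigenvector v of λ).

  λ = 3: largest Jordan block has size 3, contributing (x − 3)^3

So m_A(x) = (x - 3)^3 = x^3 - 9*x^2 + 27*x - 27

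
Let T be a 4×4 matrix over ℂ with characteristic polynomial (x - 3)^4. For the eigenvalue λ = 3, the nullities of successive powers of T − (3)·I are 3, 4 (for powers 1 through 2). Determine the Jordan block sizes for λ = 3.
Block sizes for λ = 3: [2, 1, 1]

From the dimensions of kernels of powers, the number of Jordan blocks of size at least j is d_j − d_{j−1} where d_j = dim ker(N^j) (with d_0 = 0). Computing the differences gives [3, 1].
The number of blocks of size exactly k is (#blocks of size ≥ k) − (#blocks of size ≥ k + 1), so the partition is: 2 block(s) of size 1, 1 block(s) of size 2.
In nonincreasing order the block sizes are [2, 1, 1].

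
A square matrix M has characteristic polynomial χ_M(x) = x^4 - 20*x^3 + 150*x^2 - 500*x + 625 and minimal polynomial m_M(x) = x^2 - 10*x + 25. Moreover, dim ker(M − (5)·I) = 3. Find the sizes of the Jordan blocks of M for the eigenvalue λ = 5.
Block sizes for λ = 5: [2, 1, 1]

Step 1 — from the characteristic polynomial, algebraic multiplicity of λ = 5 is 4. From dim ker(M − (5)·I) = 3, there are exactly 3 Jordan blocks for λ = 5.
Step 2 — from the minimal polynomial, the factor (x − 5)^2 tells us the largest block for λ = 5 has size 2.
Step 3 — with total size 4, 3 blocks, and largest block 2, the block sizes (in nonincreasing order) are [2, 1, 1].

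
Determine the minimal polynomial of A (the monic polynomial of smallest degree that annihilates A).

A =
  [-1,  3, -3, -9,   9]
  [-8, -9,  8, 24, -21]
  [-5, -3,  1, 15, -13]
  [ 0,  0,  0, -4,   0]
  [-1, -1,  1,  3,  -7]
x^3 + 12*x^2 + 48*x + 64

The characteristic polynomial is χ_A(x) = (x + 4)^5, so the eigenvalues are known. The minimal polynomial is
  m_A(x) = Π_λ (x − λ)^{k_λ}
where k_λ is the size of the *largest* Jordan block for λ (equivalently, the smallest k with (A − λI)^k v = 0 for every generalised eigenvector v of λ).

  λ = -4: largest Jordan block has size 3, contributing (x + 4)^3

So m_A(x) = (x + 4)^3 = x^3 + 12*x^2 + 48*x + 64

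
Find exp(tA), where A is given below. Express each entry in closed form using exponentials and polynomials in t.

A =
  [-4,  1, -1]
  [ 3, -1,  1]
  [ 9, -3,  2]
e^{tA} =
  [3*t^2*exp(-t)/2 - 3*t*exp(-t) + exp(-t), t*exp(-t), t^2*exp(-t)/2 - t*exp(-t)]
  [3*t*exp(-t), exp(-t), t*exp(-t)]
  [-9*t^2*exp(-t)/2 + 9*t*exp(-t), -3*t*exp(-t), -3*t^2*exp(-t)/2 + 3*t*exp(-t) + exp(-t)]

Strategy: write A = P · J · P⁻¹ where J is a Jordan canonical form, so e^{tA} = P · e^{tJ} · P⁻¹, and e^{tJ} can be computed block-by-block.

A has Jordan form
J =
  [-1,  1,  0]
  [ 0, -1,  1]
  [ 0,  0, -1]
(up to reordering of blocks).

Per-block formulas:
  For a 3×3 Jordan block J_3(-1): exp(t · J_3(-1)) = e^(-1t)·(I + t·N + (t^2/2)·N^2), where N is the 3×3 nilpotent shift.

After assembling e^{tJ} and conjugating by P, we get:

e^{tA} =
  [3*t^2*exp(-t)/2 - 3*t*exp(-t) + exp(-t), t*exp(-t), t^2*exp(-t)/2 - t*exp(-t)]
  [3*t*exp(-t), exp(-t), t*exp(-t)]
  [-9*t^2*exp(-t)/2 + 9*t*exp(-t), -3*t*exp(-t), -3*t^2*exp(-t)/2 + 3*t*exp(-t) + exp(-t)]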